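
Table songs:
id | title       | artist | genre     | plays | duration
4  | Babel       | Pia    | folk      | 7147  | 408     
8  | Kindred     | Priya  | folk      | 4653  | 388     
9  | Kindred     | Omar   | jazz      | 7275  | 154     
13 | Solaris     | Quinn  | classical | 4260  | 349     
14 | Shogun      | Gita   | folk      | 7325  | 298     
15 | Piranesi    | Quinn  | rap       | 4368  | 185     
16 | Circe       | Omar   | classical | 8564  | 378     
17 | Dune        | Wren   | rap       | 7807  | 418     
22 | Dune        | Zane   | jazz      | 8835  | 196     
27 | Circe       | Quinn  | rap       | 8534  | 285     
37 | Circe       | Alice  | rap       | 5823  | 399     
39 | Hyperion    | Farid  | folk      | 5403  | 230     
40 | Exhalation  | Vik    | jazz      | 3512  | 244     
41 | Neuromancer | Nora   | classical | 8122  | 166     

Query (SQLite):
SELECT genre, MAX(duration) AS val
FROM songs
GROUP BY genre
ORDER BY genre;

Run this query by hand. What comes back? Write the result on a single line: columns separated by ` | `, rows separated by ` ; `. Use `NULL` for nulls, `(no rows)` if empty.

Partition songs by genre; compute MAX(duration) within each group.
  classical: ids {13, 16, 41} → MAX(duration)=378
  folk: ids {4, 8, 14, 39} → MAX(duration)=408
  jazz: ids {9, 22, 40} → MAX(duration)=244
  rap: ids {15, 17, 27, 37} → MAX(duration)=418

classical | 378 ; folk | 408 ; jazz | 244 ; rap | 418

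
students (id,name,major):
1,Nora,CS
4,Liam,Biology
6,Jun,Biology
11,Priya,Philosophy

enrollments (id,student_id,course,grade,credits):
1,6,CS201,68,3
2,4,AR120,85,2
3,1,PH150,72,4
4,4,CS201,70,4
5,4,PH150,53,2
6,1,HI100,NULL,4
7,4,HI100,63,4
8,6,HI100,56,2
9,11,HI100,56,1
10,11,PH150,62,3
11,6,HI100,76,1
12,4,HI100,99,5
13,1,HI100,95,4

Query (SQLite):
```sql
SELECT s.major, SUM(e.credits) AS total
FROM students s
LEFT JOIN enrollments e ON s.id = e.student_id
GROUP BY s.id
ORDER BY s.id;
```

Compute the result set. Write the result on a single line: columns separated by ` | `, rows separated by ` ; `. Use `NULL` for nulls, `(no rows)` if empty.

CS | 12 ; Biology | 17 ; Biology | 6 ; Philosophy | 4

LEFT JOIN keeps every students row; unmatched ones get NULL for enrollments columns.
Group by students.id and compute SUM(e.credits). SUM over an all-NULL group is NULL.
  1: ids {3, 6, 13} → SUM(e.credits)=12
  4: ids {2, 4, 5, 7, 12} → SUM(e.credits)=17
  6: ids {1, 8, 11} → SUM(e.credits)=6
  11: ids {9, 10} → SUM(e.credits)=4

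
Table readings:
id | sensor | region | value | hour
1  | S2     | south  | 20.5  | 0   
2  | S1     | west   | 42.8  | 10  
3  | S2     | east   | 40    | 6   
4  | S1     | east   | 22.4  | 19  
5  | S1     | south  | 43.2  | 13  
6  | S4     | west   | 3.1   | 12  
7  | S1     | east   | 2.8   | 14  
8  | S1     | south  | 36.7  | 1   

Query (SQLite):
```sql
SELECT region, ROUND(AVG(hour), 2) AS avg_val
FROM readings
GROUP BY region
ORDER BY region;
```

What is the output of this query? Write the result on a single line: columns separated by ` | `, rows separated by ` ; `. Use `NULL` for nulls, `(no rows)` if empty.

Partition readings by region; compute ROUND(AVG(hour), 2) within each group.
  east: ids {3, 4, 7} → ROUND(AVG(hour), 2)=13
  south: ids {1, 5, 8} → ROUND(AVG(hour), 2)=4.67
  west: ids {2, 6} → ROUND(AVG(hour), 2)=11

east | 13 ; south | 4.67 ; west | 11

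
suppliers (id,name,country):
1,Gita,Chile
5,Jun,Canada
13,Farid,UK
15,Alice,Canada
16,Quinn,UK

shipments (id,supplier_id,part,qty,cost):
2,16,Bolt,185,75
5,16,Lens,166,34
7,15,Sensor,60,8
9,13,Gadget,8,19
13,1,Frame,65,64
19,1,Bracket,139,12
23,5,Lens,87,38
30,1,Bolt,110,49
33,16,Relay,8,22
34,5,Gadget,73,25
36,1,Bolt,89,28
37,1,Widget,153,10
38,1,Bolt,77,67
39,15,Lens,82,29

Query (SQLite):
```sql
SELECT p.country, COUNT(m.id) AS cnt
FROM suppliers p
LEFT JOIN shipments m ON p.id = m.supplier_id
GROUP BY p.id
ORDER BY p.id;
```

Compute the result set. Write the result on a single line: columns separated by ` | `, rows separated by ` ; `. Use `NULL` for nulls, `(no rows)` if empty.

LEFT JOIN keeps every suppliers row; unmatched ones get NULL for shipments columns.
Group by suppliers.id and compute COUNT(m.id). COUNT(col) of an all-NULL group is 0.
  1: ids {13, 19, 30, 36, 37, 38} → COUNT(m.id)=6
  5: ids {23, 34} → COUNT(m.id)=2
  13: ids {9} → COUNT(m.id)=1
  15: ids {7, 39} → COUNT(m.id)=2
  16: ids {2, 5, 33} → COUNT(m.id)=3

Chile | 6 ; Canada | 2 ; UK | 1 ; Canada | 2 ; UK | 3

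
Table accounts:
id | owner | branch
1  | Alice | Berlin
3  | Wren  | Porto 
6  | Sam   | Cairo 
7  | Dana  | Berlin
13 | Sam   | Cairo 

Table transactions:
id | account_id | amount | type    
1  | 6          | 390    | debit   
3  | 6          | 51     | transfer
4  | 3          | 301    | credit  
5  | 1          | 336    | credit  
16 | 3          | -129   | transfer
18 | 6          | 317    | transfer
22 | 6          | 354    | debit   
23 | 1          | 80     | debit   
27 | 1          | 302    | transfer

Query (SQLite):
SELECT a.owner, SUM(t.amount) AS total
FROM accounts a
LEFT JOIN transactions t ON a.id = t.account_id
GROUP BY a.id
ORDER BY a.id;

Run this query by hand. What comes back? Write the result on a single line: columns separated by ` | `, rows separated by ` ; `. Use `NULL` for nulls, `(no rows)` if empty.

LEFT JOIN keeps every accounts row; unmatched ones get NULL for transactions columns.
Group by accounts.id and compute SUM(t.amount). SUM over an all-NULL group is NULL.
  1: ids {5, 23, 27} → SUM(t.amount)=718
  3: ids {4, 16} → SUM(t.amount)=172
  6: ids {1, 3, 18, 22} → SUM(t.amount)=1112
  7: ids {—} → SUM(t.amount)=NULL
  13: ids {—} → SUM(t.amount)=NULL

Alice | 718 ; Wren | 172 ; Sam | 1112 ; Dana | NULL ; Sam | NULL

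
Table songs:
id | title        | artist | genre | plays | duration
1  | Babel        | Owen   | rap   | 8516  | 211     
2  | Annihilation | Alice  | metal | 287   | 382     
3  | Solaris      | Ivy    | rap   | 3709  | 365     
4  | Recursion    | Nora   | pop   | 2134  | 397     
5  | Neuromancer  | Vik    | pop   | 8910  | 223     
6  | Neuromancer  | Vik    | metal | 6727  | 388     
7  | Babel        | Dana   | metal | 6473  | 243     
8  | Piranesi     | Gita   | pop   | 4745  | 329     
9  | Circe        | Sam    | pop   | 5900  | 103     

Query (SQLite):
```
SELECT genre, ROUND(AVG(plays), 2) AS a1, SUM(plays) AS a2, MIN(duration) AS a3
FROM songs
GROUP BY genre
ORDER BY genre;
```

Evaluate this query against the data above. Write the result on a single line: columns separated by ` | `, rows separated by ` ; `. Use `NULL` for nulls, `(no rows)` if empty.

metal | 4495.67 | 13487 | 243 ; pop | 5422.25 | 21689 | 103 ; rap | 6112.5 | 12225 | 211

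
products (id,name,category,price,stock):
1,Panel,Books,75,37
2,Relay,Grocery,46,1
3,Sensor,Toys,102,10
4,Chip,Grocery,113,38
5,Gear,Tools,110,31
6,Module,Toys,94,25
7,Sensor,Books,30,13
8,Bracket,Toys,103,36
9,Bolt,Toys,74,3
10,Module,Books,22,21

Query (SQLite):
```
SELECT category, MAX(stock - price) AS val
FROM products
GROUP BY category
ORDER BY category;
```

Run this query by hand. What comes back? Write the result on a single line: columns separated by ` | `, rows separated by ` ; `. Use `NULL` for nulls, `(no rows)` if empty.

For each row compute stock - price.
Group by category; take MAX of the expression per group.
  Books: ids {1, 7, 10} → MAX(stock - price)=-1
  Grocery: ids {2, 4} → MAX(stock - price)=-45
  Tools: ids {5} → MAX(stock - price)=-79
  Toys: ids {3, 6, 8, 9} → MAX(stock - price)=-67

Books | -1 ; Grocery | -45 ; Tools | -79 ; Toys | -67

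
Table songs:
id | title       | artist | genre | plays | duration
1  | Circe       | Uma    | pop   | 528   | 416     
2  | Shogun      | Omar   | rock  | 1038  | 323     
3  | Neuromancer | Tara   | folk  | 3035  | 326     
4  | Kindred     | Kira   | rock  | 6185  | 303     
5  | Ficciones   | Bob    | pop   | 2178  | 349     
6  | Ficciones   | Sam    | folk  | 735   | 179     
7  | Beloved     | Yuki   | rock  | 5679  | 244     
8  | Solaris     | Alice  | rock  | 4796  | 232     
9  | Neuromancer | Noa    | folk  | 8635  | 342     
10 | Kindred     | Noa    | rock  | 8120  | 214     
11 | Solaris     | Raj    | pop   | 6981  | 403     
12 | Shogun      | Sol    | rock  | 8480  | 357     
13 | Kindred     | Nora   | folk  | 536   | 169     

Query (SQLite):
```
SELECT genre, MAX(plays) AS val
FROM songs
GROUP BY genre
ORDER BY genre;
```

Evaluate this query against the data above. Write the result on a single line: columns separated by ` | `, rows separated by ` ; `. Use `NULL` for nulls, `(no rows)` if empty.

folk | 8635 ; pop | 6981 ; rock | 8480

Partition songs by genre; compute MAX(plays) within each group.
  folk: ids {3, 6, 9, 13} → MAX(plays)=8635
  pop: ids {1, 5, 11} → MAX(plays)=6981
  rock: ids {2, 4, 7, 8, 10, 12} → MAX(plays)=8480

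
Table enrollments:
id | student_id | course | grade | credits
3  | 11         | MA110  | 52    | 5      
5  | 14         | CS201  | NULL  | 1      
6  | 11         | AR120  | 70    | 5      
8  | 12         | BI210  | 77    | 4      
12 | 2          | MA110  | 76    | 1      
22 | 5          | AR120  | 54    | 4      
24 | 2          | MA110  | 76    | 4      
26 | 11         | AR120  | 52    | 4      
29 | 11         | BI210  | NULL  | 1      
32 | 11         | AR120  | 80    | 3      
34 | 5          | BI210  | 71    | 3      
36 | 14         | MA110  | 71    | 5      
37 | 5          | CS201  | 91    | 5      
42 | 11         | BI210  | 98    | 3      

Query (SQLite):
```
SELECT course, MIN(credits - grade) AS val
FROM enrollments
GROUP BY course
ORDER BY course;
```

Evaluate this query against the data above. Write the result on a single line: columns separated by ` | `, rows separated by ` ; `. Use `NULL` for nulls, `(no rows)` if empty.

AR120 | -77 ; BI210 | -95 ; CS201 | -86 ; MA110 | -75

For each row compute credits - grade.
Group by course; take MIN of the expression per group.
  AR120: ids {6, 22, 26, 32} → MIN(credits - grade)=-77
  BI210: ids {8, 29, 34, 42} → MIN(credits - grade)=-95
  CS201: ids {5, 37} → MIN(credits - grade)=-86
  MA110: ids {3, 12, 24, 36} → MIN(credits - grade)=-75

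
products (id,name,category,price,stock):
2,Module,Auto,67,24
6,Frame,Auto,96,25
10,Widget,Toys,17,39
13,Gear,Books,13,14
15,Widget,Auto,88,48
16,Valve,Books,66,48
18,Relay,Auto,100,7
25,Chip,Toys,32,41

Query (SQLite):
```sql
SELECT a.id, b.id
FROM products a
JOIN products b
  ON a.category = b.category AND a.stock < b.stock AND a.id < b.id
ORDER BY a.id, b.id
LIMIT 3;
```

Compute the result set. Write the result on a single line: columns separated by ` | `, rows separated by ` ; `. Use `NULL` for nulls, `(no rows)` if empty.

Pairs (a,b) with same category, a.stock < b.stock, a.id < b.id.
category groups: Auto:{2,6,15,18} Books:{13,16} Toys:{10,25}
Ordered by (a.id, b.id); first 3.

2 | 6 ; 2 | 15 ; 6 | 15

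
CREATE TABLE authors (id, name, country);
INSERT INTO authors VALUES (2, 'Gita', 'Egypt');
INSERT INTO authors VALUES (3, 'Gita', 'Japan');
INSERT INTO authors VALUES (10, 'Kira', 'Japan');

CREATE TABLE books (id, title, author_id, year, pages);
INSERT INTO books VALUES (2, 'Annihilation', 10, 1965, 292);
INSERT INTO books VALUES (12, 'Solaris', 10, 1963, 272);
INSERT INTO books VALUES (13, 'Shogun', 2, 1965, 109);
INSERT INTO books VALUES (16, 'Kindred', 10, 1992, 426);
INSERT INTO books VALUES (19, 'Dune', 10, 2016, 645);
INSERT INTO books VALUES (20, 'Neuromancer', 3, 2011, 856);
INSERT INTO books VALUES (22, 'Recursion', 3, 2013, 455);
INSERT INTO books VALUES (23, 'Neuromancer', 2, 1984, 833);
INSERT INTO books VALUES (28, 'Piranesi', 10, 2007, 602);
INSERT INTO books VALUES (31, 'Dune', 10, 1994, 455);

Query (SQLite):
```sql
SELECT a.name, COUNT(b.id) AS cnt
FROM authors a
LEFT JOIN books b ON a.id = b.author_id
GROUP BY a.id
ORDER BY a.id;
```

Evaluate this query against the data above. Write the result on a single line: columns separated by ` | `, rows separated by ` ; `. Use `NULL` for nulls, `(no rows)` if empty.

LEFT JOIN keeps every authors row; unmatched ones get NULL for books columns.
Group by authors.id and compute COUNT(b.id). COUNT(col) of an all-NULL group is 0.
  2: ids {13, 23} → COUNT(b.id)=2
  3: ids {20, 22} → COUNT(b.id)=2
  10: ids {2, 12, 16, 19, 28, 31} → COUNT(b.id)=6

Gita | 2 ; Gita | 2 ; Kira | 6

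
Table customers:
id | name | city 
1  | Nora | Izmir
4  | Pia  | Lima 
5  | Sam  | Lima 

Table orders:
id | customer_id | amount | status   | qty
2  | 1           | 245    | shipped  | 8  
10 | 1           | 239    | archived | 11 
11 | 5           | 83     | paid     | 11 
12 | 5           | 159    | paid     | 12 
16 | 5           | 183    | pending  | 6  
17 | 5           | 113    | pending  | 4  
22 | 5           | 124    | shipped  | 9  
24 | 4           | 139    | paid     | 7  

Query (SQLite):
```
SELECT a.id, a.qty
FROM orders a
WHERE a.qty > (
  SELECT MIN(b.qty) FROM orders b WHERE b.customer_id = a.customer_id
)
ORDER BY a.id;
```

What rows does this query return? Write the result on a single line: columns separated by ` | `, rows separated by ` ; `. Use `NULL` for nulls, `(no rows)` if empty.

For each orders row a, compute MIN(qty) over rows sharing a.customer_id.
Keep row a if a.qty > that per-group MIN.
  customer_id=1: MIN(qty) = 8
  customer_id=4: MIN(qty) = 7
  customer_id=5: MIN(qty) = 4

10 | 11 ; 11 | 11 ; 12 | 12 ; 16 | 6 ; 22 | 9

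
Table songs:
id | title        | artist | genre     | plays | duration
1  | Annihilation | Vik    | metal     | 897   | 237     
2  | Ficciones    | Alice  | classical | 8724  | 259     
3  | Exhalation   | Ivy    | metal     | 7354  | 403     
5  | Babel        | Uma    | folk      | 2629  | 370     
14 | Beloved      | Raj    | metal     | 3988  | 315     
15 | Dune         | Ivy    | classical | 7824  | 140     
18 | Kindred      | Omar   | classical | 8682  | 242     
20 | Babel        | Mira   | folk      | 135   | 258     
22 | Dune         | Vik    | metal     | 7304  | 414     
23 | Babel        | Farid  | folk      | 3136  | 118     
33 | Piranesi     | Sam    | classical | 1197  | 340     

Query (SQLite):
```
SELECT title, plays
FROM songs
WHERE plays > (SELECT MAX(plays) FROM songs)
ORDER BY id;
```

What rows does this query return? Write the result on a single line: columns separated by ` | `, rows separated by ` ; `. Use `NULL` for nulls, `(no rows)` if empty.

Scalar subquery: MAX(plays) over all songs rows = 8724.
Keep rows where plays > that value.

(no rows)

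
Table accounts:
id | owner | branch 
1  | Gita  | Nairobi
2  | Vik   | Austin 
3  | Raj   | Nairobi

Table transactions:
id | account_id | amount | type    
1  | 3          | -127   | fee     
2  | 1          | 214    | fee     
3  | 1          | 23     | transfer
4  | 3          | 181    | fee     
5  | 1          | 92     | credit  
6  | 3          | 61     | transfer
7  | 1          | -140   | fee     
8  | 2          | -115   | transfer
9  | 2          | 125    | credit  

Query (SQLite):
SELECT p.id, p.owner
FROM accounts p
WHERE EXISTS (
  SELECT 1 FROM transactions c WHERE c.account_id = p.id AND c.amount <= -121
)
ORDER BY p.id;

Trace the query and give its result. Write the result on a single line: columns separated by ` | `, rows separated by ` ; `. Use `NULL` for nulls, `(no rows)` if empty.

For each accounts row, check whether any transactions with matching account_id has amount <= -121.
Keep rows where that is true.

1 | Gita ; 3 | Raj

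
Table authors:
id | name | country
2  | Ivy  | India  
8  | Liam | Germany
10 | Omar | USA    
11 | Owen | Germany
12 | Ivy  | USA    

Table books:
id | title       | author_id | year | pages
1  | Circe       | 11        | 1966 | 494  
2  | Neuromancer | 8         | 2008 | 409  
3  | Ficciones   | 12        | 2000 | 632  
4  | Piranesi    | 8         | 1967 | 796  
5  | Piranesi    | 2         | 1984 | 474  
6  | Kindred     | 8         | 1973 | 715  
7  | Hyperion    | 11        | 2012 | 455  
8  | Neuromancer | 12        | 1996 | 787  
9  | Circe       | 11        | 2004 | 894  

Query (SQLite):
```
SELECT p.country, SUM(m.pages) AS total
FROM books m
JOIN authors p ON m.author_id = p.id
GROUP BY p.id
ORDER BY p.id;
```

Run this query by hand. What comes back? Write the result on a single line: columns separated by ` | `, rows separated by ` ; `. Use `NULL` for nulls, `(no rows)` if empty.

Join each books row to its authors via author_id.
Group joined rows by authors.id; compute SUM(m.pages) per group.
  2: ids {5} → SUM(m.pages)=474
  8: ids {2, 4, 6} → SUM(m.pages)=1920
  11: ids {1, 7, 9} → SUM(m.pages)=1843
  12: ids {3, 8} → SUM(m.pages)=1419

India | 474 ; Germany | 1920 ; Germany | 1843 ; USA | 1419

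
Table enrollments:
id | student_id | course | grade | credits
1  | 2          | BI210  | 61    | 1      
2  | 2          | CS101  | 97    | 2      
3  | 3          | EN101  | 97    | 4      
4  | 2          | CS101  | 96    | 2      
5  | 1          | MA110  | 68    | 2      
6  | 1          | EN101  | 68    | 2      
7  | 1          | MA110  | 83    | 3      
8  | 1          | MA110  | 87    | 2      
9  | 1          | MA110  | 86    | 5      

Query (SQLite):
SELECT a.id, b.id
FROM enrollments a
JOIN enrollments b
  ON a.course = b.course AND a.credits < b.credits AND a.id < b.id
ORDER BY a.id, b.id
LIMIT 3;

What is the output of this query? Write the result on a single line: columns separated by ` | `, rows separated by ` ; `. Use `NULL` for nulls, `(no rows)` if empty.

Pairs (a,b) with same course, a.credits < b.credits, a.id < b.id.
course groups: BI210:{1} CS101:{2,4} EN101:{3,6} MA110:{5,7,8,9}
Ordered by (a.id, b.id); first 3.

5 | 7 ; 5 | 9 ; 7 | 9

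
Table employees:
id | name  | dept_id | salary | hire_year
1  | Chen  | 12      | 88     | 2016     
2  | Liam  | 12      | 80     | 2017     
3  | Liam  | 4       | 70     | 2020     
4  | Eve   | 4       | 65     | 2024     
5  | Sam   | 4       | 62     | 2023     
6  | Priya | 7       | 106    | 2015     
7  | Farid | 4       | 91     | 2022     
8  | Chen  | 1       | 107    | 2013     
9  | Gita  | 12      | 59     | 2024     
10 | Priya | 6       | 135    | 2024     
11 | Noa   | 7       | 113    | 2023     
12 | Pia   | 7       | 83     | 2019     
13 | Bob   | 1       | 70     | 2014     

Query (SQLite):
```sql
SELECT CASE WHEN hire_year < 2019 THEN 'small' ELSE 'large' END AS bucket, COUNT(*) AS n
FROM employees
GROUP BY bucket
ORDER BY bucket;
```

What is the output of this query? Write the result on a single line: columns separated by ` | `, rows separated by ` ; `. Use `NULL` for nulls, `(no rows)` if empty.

Bucket rows by hire_year < 2019 → 'small' else 'large'; count each bucket.

large | 8 ; small | 5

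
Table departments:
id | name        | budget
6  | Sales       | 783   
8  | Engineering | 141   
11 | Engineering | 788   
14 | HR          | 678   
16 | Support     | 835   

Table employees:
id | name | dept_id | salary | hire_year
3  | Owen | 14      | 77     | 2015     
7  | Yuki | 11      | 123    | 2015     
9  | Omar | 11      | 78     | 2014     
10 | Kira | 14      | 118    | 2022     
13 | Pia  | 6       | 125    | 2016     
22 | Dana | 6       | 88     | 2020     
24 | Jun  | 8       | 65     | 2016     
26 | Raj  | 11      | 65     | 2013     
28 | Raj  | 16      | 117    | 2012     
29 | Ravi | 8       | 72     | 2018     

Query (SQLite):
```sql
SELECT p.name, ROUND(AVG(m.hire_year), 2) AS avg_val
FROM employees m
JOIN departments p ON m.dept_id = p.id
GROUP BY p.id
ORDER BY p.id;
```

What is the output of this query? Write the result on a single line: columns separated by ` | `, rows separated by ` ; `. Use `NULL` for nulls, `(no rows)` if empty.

Sales | 2018 ; Engineering | 2017 ; Engineering | 2014 ; HR | 2018.5 ; Support | 2012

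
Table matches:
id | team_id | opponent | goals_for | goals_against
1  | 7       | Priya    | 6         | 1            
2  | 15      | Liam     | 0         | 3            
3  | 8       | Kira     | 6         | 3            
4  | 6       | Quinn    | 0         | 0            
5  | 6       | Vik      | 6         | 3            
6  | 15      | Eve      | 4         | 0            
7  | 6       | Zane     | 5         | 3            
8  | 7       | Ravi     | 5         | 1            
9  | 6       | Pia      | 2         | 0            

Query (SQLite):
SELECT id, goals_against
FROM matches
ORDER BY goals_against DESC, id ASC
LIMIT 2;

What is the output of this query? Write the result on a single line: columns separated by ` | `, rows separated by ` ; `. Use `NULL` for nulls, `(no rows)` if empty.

2 | 3 ; 3 | 3

Sort by goals_against desc, tiebreak id asc: (3, id=2), (3, id=3), (3, id=5), (3, id=7), (1, id=1) …. Take first 2.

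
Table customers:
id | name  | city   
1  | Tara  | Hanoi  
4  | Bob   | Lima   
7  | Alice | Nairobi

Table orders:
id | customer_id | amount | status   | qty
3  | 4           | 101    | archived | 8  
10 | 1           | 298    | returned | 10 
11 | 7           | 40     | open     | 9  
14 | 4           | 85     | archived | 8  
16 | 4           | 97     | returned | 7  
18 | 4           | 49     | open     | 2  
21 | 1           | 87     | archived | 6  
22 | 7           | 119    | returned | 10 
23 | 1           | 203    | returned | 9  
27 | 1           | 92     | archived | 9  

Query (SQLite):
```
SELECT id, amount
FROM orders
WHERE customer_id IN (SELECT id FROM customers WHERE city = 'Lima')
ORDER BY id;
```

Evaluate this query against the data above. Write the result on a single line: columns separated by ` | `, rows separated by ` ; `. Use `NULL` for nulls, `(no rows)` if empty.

Inner query: customers.id where city = 'Lima'.
Outer: keep orders rows whose customer_id is in that set.
Inner query → {4}

3 | 101 ; 14 | 85 ; 16 | 97 ; 18 | 49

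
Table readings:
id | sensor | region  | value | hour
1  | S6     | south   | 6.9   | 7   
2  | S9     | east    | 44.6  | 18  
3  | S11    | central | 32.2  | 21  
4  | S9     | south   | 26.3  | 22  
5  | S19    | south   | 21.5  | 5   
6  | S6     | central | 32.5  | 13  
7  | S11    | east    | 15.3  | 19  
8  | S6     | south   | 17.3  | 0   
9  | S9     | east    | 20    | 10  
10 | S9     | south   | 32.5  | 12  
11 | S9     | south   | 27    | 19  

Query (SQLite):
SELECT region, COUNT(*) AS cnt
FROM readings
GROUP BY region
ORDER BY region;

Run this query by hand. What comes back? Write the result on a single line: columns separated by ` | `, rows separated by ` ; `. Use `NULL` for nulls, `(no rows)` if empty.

central | 2 ; east | 3 ; south | 6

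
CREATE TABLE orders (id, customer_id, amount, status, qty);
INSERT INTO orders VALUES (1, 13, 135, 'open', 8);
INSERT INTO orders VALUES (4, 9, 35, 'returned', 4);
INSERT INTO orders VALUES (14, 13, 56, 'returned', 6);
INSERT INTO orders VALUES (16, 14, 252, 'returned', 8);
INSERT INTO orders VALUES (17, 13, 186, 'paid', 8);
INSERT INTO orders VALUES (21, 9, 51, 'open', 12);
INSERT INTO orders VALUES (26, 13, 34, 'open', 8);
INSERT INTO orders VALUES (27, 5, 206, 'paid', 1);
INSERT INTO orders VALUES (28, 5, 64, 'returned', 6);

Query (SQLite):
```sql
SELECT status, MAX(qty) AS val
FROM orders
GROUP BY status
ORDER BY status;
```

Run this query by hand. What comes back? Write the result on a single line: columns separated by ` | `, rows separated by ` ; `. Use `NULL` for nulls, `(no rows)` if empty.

Partition orders by status; compute MAX(qty) within each group.
  open: ids {1, 21, 26} → MAX(qty)=12
  paid: ids {17, 27} → MAX(qty)=8
  returned: ids {4, 14, 16, 28} → MAX(qty)=8

open | 12 ; paid | 8 ; returned | 8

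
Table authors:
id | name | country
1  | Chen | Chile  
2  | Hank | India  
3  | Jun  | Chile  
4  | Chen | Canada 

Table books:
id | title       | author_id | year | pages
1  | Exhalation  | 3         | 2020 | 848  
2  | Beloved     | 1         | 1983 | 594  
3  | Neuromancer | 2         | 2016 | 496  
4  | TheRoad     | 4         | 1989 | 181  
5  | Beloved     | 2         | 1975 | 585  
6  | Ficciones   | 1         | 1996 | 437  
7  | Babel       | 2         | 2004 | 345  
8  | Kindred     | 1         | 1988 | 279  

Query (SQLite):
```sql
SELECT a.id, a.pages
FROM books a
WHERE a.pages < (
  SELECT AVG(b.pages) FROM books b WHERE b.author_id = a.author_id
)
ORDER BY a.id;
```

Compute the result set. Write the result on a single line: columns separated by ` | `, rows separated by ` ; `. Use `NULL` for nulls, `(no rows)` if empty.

7 | 345 ; 8 | 279

For each books row a, compute AVG(pages) over rows sharing a.author_id.
Keep row a if a.pages < that per-group AVG.
  author_id=1: AVG(pages) = 436.666667
  author_id=2: AVG(pages) = 475.333333
  author_id=3: AVG(pages) = 848.0
  author_id=4: AVG(pages) = 181.0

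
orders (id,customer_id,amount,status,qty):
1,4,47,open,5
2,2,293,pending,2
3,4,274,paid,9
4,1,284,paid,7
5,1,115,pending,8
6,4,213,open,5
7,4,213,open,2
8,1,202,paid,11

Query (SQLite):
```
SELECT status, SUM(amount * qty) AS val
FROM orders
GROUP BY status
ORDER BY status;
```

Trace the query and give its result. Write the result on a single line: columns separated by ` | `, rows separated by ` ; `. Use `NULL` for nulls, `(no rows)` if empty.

open | 1726 ; paid | 6676 ; pending | 1506

For each row compute amount * qty.
Group by status; take SUM of the expression per group.
  open: ids {1, 6, 7} → SUM(amount * qty)=1726
  paid: ids {3, 4, 8} → SUM(amount * qty)=6676
  pending: ids {2, 5} → SUM(amount * qty)=1506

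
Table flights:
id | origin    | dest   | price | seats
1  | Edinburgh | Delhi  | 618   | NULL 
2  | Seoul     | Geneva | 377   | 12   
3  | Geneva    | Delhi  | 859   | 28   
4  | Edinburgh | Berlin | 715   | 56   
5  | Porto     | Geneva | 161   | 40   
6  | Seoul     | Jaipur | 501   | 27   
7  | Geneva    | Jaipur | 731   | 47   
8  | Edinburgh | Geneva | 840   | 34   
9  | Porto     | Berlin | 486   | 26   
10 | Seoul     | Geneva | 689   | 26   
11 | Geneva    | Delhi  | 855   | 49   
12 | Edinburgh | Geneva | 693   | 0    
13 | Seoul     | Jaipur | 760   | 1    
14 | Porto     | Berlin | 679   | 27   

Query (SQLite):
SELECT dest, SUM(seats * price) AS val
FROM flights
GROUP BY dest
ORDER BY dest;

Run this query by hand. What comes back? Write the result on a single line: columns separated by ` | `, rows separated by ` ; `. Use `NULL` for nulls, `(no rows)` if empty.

For each row compute seats * price.
Group by dest; take SUM of the expression per group.
  Berlin: ids {4, 9, 14} → SUM(seats * price)=71009
  Delhi: ids {1, 3, 11} → SUM(seats * price)=65947
  Geneva: ids {2, 5, 8, 10, 12} → SUM(seats * price)=57438
  Jaipur: ids {6, 7, 13} → SUM(seats * price)=48644

Berlin | 71009 ; Delhi | 65947 ; Geneva | 57438 ; Jaipur | 48644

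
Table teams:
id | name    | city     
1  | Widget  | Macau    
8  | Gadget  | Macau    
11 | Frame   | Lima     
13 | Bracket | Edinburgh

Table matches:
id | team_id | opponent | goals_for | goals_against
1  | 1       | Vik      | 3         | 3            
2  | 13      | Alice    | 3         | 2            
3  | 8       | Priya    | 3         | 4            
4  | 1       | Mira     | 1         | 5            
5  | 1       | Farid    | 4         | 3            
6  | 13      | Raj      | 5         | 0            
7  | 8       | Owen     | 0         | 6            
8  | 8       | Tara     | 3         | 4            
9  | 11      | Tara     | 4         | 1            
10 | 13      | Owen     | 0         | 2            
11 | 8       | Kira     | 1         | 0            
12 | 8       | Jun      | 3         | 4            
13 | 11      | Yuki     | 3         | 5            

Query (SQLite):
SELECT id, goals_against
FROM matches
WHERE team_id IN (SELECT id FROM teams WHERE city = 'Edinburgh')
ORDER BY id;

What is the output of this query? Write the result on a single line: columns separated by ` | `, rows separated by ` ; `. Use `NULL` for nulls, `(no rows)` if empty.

2 | 2 ; 6 | 0 ; 10 | 2

Inner query: teams.id where city = 'Edinburgh'.
Outer: keep matches rows whose team_id is in that set.
Inner query → {13}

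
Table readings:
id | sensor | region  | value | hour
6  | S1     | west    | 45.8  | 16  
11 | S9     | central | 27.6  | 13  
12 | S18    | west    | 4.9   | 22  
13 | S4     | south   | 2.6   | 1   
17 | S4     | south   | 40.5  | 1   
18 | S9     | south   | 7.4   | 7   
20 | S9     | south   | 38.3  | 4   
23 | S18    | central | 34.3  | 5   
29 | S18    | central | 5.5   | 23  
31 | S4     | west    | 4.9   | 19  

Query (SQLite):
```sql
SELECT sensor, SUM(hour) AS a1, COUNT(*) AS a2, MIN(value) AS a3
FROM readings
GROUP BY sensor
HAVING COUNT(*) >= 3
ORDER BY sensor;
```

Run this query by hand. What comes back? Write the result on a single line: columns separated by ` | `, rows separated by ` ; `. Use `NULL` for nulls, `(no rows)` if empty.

S18 | 50 | 3 | 4.9 ; S4 | 21 | 3 | 2.6 ; S9 | 24 | 3 | 7.4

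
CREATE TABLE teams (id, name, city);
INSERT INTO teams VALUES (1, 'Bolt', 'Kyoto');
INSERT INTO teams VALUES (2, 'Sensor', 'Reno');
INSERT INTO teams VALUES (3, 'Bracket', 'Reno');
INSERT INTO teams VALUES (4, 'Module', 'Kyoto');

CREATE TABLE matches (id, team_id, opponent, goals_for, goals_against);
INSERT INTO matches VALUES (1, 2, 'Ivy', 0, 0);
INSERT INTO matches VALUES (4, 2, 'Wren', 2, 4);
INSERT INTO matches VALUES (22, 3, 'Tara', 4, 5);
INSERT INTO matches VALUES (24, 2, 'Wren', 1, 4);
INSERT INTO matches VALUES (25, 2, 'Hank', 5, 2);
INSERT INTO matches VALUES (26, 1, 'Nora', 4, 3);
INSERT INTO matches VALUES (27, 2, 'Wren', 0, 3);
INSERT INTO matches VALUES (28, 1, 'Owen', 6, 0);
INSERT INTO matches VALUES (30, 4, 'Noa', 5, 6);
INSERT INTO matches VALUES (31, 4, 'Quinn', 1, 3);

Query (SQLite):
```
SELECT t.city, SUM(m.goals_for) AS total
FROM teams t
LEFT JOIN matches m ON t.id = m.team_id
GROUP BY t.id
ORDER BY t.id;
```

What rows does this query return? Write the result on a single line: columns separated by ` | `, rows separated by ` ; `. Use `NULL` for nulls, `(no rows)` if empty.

Kyoto | 10 ; Reno | 8 ; Reno | 4 ; Kyoto | 6

LEFT JOIN keeps every teams row; unmatched ones get NULL for matches columns.
Group by teams.id and compute SUM(m.goals_for). SUM over an all-NULL group is NULL.
  1: ids {26, 28} → SUM(m.goals_for)=10
  2: ids {1, 4, 24, 25, 27} → SUM(m.goals_for)=8
  3: ids {22} → SUM(m.goals_for)=4
  4: ids {30, 31} → SUM(m.goals_for)=6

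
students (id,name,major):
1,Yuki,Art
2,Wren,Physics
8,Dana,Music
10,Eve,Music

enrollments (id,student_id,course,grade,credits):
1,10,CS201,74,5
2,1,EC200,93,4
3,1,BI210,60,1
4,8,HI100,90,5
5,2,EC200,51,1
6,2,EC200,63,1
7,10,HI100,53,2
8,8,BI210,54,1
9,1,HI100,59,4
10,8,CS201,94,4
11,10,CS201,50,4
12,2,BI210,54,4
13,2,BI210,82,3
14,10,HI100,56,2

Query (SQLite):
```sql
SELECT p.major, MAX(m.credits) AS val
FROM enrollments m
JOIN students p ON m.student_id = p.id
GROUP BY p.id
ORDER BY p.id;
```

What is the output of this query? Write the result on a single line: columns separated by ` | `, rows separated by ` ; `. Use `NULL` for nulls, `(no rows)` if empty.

Art | 4 ; Physics | 4 ; Music | 5 ; Music | 5

Join each enrollments row to its students via student_id.
Group joined rows by students.id; compute MAX(m.credits) per group.
  1: ids {2, 3, 9} → MAX(m.credits)=4
  2: ids {5, 6, 12, 13} → MAX(m.credits)=4
  8: ids {4, 8, 10} → MAX(m.credits)=5
  10: ids {1, 7, 11, 14} → MAX(m.credits)=5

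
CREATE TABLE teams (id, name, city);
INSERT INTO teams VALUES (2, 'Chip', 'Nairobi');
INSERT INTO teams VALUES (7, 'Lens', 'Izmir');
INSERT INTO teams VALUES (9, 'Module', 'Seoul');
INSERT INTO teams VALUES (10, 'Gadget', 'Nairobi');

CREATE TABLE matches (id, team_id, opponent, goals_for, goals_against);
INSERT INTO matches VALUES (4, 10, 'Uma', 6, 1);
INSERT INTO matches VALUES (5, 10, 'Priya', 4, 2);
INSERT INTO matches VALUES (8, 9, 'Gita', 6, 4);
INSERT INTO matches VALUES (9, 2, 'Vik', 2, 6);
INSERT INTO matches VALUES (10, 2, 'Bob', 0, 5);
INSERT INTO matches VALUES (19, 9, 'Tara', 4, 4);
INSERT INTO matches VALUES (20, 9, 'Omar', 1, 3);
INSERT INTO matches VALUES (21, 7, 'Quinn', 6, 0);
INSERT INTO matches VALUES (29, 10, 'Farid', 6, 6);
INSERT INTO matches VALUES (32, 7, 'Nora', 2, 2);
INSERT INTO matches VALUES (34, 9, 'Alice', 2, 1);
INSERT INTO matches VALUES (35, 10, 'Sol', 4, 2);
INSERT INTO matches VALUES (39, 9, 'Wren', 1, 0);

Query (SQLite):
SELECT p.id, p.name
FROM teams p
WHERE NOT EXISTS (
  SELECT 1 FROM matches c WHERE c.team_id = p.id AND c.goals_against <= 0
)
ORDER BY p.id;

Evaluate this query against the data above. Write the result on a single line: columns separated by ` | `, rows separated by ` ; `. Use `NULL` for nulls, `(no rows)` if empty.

For each teams row, check whether any matches with matching team_id has goals_against <= 0.
Keep rows where that is false.

2 | Chip ; 10 | Gadget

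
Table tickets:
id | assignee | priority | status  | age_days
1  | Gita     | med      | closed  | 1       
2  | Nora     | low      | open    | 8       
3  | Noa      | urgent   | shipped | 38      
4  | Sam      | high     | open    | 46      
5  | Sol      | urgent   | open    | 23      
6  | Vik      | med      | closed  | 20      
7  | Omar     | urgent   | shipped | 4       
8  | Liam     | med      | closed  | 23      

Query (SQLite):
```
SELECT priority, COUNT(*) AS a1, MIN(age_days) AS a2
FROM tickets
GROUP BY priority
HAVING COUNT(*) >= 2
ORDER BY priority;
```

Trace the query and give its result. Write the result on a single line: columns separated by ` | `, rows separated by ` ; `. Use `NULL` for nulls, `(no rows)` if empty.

med | 3 | 1 ; urgent | 3 | 4

Group tickets by priority.
Per group compute: COUNT(*), MIN(age_days).
HAVING: drop groups with fewer than 2 rows.
  high: ids {4} → COUNT(*)=1, MIN(age_days)=46
  low: ids {2} → COUNT(*)=1, MIN(age_days)=8
  med: ids {1, 6, 8} → COUNT(*)=3, MIN(age_days)=1
  urgent: ids {3, 5, 7} → COUNT(*)=3, MIN(age_days)=4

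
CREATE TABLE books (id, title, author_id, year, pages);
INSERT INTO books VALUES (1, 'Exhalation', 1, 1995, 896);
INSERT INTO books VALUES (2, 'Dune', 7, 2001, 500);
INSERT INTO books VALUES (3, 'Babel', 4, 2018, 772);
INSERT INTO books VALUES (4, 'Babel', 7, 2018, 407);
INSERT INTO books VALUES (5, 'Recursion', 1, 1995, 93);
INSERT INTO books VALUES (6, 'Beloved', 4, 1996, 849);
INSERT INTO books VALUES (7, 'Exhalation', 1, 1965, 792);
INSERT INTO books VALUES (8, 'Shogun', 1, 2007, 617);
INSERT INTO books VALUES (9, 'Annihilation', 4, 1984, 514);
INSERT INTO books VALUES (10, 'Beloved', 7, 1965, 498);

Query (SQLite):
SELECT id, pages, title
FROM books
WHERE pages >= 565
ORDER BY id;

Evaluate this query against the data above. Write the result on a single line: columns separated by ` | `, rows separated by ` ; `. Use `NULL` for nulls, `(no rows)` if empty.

1 | 896 | Exhalation ; 3 | 772 | Babel ; 6 | 849 | Beloved ; 7 | 792 | Exhalation ; 8 | 617 | Shogun

pages >= 565: ids {1, 3, 6, 7, 8}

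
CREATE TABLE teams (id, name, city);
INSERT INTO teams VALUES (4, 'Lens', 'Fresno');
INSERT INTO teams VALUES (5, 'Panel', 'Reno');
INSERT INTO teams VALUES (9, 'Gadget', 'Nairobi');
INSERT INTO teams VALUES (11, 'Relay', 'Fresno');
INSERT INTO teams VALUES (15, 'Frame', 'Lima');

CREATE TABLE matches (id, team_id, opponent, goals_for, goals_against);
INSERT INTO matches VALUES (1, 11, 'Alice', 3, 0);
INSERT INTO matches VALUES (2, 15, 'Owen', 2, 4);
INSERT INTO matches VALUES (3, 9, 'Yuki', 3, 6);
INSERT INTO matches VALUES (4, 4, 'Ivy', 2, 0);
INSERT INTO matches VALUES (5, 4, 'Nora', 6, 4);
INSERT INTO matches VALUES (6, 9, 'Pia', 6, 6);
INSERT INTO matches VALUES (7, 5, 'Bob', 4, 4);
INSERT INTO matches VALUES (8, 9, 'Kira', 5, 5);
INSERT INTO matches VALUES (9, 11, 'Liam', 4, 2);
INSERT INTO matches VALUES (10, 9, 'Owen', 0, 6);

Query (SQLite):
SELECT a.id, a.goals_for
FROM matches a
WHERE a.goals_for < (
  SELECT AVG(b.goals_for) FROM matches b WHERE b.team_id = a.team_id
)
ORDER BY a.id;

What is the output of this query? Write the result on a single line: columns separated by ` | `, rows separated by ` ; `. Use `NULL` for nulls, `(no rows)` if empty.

For each matches row a, compute AVG(goals_for) over rows sharing a.team_id.
Keep row a if a.goals_for < that per-group AVG.
  team_id=4: AVG(goals_for) = 4.0
  team_id=5: AVG(goals_for) = 4.0
  team_id=9: AVG(goals_for) = 3.5
  team_id=11: AVG(goals_for) = 3.5
  team_id=15: AVG(goals_for) = 2.0

1 | 3 ; 3 | 3 ; 4 | 2 ; 10 | 0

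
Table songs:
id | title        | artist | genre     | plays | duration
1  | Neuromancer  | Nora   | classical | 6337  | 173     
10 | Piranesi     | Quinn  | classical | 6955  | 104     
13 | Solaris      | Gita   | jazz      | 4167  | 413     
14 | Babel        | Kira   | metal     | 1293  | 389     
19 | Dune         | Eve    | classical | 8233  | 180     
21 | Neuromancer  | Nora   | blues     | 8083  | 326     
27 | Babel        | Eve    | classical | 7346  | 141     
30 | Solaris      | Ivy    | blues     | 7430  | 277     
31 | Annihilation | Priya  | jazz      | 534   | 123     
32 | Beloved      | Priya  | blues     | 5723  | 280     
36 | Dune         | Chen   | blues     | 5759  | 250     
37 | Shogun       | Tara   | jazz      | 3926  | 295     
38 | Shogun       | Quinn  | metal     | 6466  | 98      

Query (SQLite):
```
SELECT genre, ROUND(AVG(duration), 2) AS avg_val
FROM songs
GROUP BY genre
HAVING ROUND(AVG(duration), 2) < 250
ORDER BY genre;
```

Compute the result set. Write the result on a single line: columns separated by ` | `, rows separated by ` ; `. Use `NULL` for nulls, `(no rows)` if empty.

Partition songs by genre; compute ROUND(AVG(duration), 2) within each group.
HAVING: keep groups where ROUND(AVG(duration), 2) < 250.
  blues: ids {21, 30, 32, 36} → ROUND(AVG(duration), 2)=283.25
  classical: ids {1, 10, 19, 27} → ROUND(AVG(duration), 2)=149.5
  jazz: ids {13, 31, 37} → ROUND(AVG(duration), 2)=277
  metal: ids {14, 38} → ROUND(AVG(duration), 2)=243.5

classical | 149.5 ; metal | 243.5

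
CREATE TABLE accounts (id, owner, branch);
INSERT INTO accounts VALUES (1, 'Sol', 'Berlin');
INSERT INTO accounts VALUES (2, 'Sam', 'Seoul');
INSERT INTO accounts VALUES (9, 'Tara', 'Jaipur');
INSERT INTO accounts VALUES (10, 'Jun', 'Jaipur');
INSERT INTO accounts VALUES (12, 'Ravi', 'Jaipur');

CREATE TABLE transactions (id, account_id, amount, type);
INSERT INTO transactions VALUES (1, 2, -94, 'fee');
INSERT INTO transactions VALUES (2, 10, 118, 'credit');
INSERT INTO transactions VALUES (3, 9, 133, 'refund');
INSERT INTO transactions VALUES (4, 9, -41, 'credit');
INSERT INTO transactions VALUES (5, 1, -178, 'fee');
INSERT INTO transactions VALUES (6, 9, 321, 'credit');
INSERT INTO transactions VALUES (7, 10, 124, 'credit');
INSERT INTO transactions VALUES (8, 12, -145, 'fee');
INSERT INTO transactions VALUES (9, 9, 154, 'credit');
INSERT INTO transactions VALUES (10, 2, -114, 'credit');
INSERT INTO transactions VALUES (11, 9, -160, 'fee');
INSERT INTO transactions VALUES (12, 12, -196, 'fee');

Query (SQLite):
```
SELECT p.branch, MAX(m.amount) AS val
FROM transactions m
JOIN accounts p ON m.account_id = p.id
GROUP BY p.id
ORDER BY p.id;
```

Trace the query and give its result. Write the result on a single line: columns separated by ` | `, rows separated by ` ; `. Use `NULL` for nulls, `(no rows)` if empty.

Berlin | -178 ; Seoul | -94 ; Jaipur | 321 ; Jaipur | 124 ; Jaipur | -145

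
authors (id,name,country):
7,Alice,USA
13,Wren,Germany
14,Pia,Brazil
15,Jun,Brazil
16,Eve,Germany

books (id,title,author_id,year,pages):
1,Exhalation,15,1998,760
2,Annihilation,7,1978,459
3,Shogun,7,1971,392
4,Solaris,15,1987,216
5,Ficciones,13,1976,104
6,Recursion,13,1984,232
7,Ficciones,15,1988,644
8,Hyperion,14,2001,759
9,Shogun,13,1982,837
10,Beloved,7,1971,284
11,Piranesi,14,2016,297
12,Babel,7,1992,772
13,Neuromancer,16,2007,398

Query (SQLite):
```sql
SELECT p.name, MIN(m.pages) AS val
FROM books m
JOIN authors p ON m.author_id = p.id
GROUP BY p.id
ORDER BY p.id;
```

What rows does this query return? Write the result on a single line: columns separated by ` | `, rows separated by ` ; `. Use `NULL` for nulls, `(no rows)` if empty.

Alice | 284 ; Wren | 104 ; Pia | 297 ; Jun | 216 ; Eve | 398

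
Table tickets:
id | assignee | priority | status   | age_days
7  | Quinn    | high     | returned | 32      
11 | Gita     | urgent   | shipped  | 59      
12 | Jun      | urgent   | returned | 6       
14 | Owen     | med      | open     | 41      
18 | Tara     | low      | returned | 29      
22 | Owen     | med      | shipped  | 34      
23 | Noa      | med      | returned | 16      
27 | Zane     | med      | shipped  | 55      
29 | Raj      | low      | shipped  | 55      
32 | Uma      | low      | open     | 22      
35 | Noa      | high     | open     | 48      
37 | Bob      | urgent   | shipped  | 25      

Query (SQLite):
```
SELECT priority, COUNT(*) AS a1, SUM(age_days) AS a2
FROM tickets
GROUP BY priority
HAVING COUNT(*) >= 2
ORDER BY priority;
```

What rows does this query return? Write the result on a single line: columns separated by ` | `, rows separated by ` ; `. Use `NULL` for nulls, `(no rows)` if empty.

Group tickets by priority.
Per group compute: COUNT(*), SUM(age_days).
HAVING: drop groups with fewer than 2 rows.
  high: ids {7, 35} → COUNT(*)=2, SUM(age_days)=80
  low: ids {18, 29, 32} → COUNT(*)=3, SUM(age_days)=106
  med: ids {14, 22, 23, 27} → COUNT(*)=4, SUM(age_days)=146
  urgent: ids {11, 12, 37} → COUNT(*)=3, SUM(age_days)=90

high | 2 | 80 ; low | 3 | 106 ; med | 4 | 146 ; urgent | 3 | 90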